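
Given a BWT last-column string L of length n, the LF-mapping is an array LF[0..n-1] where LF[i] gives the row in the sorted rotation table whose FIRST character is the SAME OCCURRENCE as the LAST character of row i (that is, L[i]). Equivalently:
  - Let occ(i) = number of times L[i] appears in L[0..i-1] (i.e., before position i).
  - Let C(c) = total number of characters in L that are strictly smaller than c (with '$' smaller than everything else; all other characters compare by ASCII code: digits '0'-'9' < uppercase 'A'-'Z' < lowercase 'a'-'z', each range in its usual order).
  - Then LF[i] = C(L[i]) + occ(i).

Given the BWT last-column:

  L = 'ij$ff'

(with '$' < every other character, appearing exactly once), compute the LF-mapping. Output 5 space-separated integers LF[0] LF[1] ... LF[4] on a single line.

Answer: 3 4 0 1 2

Derivation:
Char counts: '$':1, 'f':2, 'i':1, 'j':1
C (first-col start): C('$')=0, C('f')=1, C('i')=3, C('j')=4
L[0]='i': occ=0, LF[0]=C('i')+0=3+0=3
L[1]='j': occ=0, LF[1]=C('j')+0=4+0=4
L[2]='$': occ=0, LF[2]=C('$')+0=0+0=0
L[3]='f': occ=0, LF[3]=C('f')+0=1+0=1
L[4]='f': occ=1, LF[4]=C('f')+1=1+1=2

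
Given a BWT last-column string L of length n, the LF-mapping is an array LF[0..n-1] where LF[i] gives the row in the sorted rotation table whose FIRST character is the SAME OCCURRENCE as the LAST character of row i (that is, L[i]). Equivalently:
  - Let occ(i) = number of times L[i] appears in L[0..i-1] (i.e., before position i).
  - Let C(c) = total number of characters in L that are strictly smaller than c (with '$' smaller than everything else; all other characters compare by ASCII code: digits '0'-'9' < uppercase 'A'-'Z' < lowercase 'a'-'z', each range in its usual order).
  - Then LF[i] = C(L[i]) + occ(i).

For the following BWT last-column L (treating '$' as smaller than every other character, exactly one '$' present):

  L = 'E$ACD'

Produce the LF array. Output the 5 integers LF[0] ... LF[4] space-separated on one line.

Answer: 4 0 1 2 3

Derivation:
Char counts: '$':1, 'A':1, 'C':1, 'D':1, 'E':1
C (first-col start): C('$')=0, C('A')=1, C('C')=2, C('D')=3, C('E')=4
L[0]='E': occ=0, LF[0]=C('E')+0=4+0=4
L[1]='$': occ=0, LF[1]=C('$')+0=0+0=0
L[2]='A': occ=0, LF[2]=C('A')+0=1+0=1
L[3]='C': occ=0, LF[3]=C('C')+0=2+0=2
L[4]='D': occ=0, LF[4]=C('D')+0=3+0=3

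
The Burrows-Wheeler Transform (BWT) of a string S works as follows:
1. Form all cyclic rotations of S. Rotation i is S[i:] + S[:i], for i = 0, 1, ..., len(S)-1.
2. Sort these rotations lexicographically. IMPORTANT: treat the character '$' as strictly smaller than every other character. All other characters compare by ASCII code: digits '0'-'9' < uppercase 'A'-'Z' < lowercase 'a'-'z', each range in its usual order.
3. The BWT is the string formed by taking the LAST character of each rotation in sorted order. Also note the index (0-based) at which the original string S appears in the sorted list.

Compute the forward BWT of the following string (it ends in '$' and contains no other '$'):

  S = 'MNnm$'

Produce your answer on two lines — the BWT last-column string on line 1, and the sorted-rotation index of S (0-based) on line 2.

Answer: m$MnN
1

Derivation:
All 5 rotations (rotation i = S[i:]+S[:i]):
  rot[0] = MNnm$
  rot[1] = Nnm$M
  rot[2] = nm$MN
  rot[3] = m$MNn
  rot[4] = $MNnm
Sorted (with $ < everything):
  sorted[0] = $MNnm  (last char: 'm')
  sorted[1] = MNnm$  (last char: '$')
  sorted[2] = Nnm$M  (last char: 'M')
  sorted[3] = m$MNn  (last char: 'n')
  sorted[4] = nm$MN  (last char: 'N')
Last column: m$MnN
Original string S is at sorted index 1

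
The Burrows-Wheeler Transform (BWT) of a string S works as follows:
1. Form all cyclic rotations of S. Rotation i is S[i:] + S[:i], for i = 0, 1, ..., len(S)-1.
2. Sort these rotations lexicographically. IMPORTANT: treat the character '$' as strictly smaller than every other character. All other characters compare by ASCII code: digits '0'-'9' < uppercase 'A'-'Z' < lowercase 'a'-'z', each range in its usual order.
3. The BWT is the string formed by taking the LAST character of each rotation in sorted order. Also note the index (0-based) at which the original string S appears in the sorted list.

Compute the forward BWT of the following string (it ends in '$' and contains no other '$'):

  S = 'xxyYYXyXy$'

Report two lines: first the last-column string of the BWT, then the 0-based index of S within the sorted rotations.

All 10 rotations (rotation i = S[i:]+S[:i]):
  rot[0] = xxyYYXyXy$
  rot[1] = xyYYXyXy$x
  rot[2] = yYYXyXy$xx
  rot[3] = YYXyXy$xxy
  rot[4] = YXyXy$xxyY
  rot[5] = XyXy$xxyYY
  rot[6] = yXy$xxyYYX
  rot[7] = Xy$xxyYYXy
  rot[8] = y$xxyYYXyX
  rot[9] = $xxyYYXyXy
Sorted (with $ < everything):
  sorted[0] = $xxyYYXyXy  (last char: 'y')
  sorted[1] = Xy$xxyYYXy  (last char: 'y')
  sorted[2] = XyXy$xxyYY  (last char: 'Y')
  sorted[3] = YXyXy$xxyY  (last char: 'Y')
  sorted[4] = YYXyXy$xxy  (last char: 'y')
  sorted[5] = xxyYYXyXy$  (last char: '$')
  sorted[6] = xyYYXyXy$x  (last char: 'x')
  sorted[7] = y$xxyYYXyX  (last char: 'X')
  sorted[8] = yXy$xxyYYX  (last char: 'X')
  sorted[9] = yYYXyXy$xx  (last char: 'x')
Last column: yyYYy$xXXx
Original string S is at sorted index 5

Answer: yyYYy$xXXx
5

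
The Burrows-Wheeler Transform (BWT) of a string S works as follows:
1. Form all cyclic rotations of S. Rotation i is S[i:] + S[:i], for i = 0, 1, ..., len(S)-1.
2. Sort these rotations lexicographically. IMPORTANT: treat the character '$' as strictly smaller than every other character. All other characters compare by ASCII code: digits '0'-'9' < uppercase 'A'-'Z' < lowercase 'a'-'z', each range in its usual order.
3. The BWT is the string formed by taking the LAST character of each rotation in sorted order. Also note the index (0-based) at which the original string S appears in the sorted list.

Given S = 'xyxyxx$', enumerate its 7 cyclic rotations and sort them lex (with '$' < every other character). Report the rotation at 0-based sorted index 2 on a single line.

All 7 rotations (rotation i = S[i:]+S[:i]):
  rot[0] = xyxyxx$
  rot[1] = yxyxx$x
  rot[2] = xyxx$xy
  rot[3] = yxx$xyx
  rot[4] = xx$xyxy
  rot[5] = x$xyxyx
  rot[6] = $xyxyxx
Sorted (with $ < everything):
  sorted[0] = $xyxyxx
  sorted[1] = x$xyxyx
  sorted[2] = xx$xyxy
  sorted[3] = xyxx$xy
  sorted[4] = xyxyxx$
  sorted[5] = yxx$xyx
  sorted[6] = yxyxx$x
sorted[2] = xx$xyxy

Answer: xx$xyxy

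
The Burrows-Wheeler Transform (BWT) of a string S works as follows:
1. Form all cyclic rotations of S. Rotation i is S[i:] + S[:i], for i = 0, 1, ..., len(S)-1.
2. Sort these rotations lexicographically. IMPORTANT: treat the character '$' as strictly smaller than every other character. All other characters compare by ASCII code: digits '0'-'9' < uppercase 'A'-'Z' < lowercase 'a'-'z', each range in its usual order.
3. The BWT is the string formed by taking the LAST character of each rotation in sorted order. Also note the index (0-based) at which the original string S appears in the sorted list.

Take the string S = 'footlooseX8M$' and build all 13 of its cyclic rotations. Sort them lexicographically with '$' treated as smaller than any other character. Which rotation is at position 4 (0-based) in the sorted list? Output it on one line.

All 13 rotations (rotation i = S[i:]+S[:i]):
  rot[0] = footlooseX8M$
  rot[1] = ootlooseX8M$f
  rot[2] = otlooseX8M$fo
  rot[3] = tlooseX8M$foo
  rot[4] = looseX8M$foot
  rot[5] = ooseX8M$footl
  rot[6] = oseX8M$footlo
  rot[7] = seX8M$footloo
  rot[8] = eX8M$footloos
  rot[9] = X8M$footloose
  rot[10] = 8M$footlooseX
  rot[11] = M$footlooseX8
  rot[12] = $footlooseX8M
Sorted (with $ < everything):
  sorted[0] = $footlooseX8M
  sorted[1] = 8M$footlooseX
  sorted[2] = M$footlooseX8
  sorted[3] = X8M$footloose
  sorted[4] = eX8M$footloos
  sorted[5] = footlooseX8M$
  sorted[6] = looseX8M$foot
  sorted[7] = ooseX8M$footl
  sorted[8] = ootlooseX8M$f
  sorted[9] = oseX8M$footlo
  sorted[10] = otlooseX8M$fo
  sorted[11] = seX8M$footloo
  sorted[12] = tlooseX8M$foo
sorted[4] = eX8M$footloos

Answer: eX8M$footloos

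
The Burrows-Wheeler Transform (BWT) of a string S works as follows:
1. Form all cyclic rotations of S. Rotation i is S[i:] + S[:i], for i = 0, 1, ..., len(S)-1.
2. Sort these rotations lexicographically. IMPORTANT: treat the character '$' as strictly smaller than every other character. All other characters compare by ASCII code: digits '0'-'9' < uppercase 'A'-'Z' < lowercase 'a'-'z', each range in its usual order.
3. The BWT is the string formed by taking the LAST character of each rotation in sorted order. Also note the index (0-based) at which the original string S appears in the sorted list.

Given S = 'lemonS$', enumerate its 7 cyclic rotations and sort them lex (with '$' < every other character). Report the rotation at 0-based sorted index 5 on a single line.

All 7 rotations (rotation i = S[i:]+S[:i]):
  rot[0] = lemonS$
  rot[1] = emonS$l
  rot[2] = monS$le
  rot[3] = onS$lem
  rot[4] = nS$lemo
  rot[5] = S$lemon
  rot[6] = $lemonS
Sorted (with $ < everything):
  sorted[0] = $lemonS
  sorted[1] = S$lemon
  sorted[2] = emonS$l
  sorted[3] = lemonS$
  sorted[4] = monS$le
  sorted[5] = nS$lemo
  sorted[6] = onS$lem
sorted[5] = nS$lemo

Answer: nS$lemo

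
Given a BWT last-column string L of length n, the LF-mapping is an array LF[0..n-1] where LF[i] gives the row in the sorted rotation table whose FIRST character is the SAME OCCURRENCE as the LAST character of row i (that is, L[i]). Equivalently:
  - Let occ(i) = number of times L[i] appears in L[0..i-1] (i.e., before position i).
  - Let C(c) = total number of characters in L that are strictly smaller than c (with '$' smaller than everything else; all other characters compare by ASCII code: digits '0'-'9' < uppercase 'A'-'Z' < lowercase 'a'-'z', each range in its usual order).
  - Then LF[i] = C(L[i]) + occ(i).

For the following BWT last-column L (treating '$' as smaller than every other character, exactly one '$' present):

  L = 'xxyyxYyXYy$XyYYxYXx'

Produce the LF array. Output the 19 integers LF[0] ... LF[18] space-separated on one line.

Char counts: '$':1, 'X':3, 'Y':5, 'x':5, 'y':5
C (first-col start): C('$')=0, C('X')=1, C('Y')=4, C('x')=9, C('y')=14
L[0]='x': occ=0, LF[0]=C('x')+0=9+0=9
L[1]='x': occ=1, LF[1]=C('x')+1=9+1=10
L[2]='y': occ=0, LF[2]=C('y')+0=14+0=14
L[3]='y': occ=1, LF[3]=C('y')+1=14+1=15
L[4]='x': occ=2, LF[4]=C('x')+2=9+2=11
L[5]='Y': occ=0, LF[5]=C('Y')+0=4+0=4
L[6]='y': occ=2, LF[6]=C('y')+2=14+2=16
L[7]='X': occ=0, LF[7]=C('X')+0=1+0=1
L[8]='Y': occ=1, LF[8]=C('Y')+1=4+1=5
L[9]='y': occ=3, LF[9]=C('y')+3=14+3=17
L[10]='$': occ=0, LF[10]=C('$')+0=0+0=0
L[11]='X': occ=1, LF[11]=C('X')+1=1+1=2
L[12]='y': occ=4, LF[12]=C('y')+4=14+4=18
L[13]='Y': occ=2, LF[13]=C('Y')+2=4+2=6
L[14]='Y': occ=3, LF[14]=C('Y')+3=4+3=7
L[15]='x': occ=3, LF[15]=C('x')+3=9+3=12
L[16]='Y': occ=4, LF[16]=C('Y')+4=4+4=8
L[17]='X': occ=2, LF[17]=C('X')+2=1+2=3
L[18]='x': occ=4, LF[18]=C('x')+4=9+4=13

Answer: 9 10 14 15 11 4 16 1 5 17 0 2 18 6 7 12 8 3 13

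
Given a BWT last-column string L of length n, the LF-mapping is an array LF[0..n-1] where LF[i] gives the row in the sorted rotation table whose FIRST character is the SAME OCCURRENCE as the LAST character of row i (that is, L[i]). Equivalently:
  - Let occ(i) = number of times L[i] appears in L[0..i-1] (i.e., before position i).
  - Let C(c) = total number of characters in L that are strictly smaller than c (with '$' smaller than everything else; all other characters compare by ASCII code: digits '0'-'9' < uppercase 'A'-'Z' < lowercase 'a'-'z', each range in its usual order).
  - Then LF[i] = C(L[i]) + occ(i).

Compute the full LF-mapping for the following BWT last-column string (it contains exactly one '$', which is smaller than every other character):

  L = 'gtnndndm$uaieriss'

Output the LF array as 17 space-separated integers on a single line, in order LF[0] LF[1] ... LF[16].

Char counts: '$':1, 'a':1, 'd':2, 'e':1, 'g':1, 'i':2, 'm':1, 'n':3, 'r':1, 's':2, 't':1, 'u':1
C (first-col start): C('$')=0, C('a')=1, C('d')=2, C('e')=4, C('g')=5, C('i')=6, C('m')=8, C('n')=9, C('r')=12, C('s')=13, C('t')=15, C('u')=16
L[0]='g': occ=0, LF[0]=C('g')+0=5+0=5
L[1]='t': occ=0, LF[1]=C('t')+0=15+0=15
L[2]='n': occ=0, LF[2]=C('n')+0=9+0=9
L[3]='n': occ=1, LF[3]=C('n')+1=9+1=10
L[4]='d': occ=0, LF[4]=C('d')+0=2+0=2
L[5]='n': occ=2, LF[5]=C('n')+2=9+2=11
L[6]='d': occ=1, LF[6]=C('d')+1=2+1=3
L[7]='m': occ=0, LF[7]=C('m')+0=8+0=8
L[8]='$': occ=0, LF[8]=C('$')+0=0+0=0
L[9]='u': occ=0, LF[9]=C('u')+0=16+0=16
L[10]='a': occ=0, LF[10]=C('a')+0=1+0=1
L[11]='i': occ=0, LF[11]=C('i')+0=6+0=6
L[12]='e': occ=0, LF[12]=C('e')+0=4+0=4
L[13]='r': occ=0, LF[13]=C('r')+0=12+0=12
L[14]='i': occ=1, LF[14]=C('i')+1=6+1=7
L[15]='s': occ=0, LF[15]=C('s')+0=13+0=13
L[16]='s': occ=1, LF[16]=C('s')+1=13+1=14

Answer: 5 15 9 10 2 11 3 8 0 16 1 6 4 12 7 13 14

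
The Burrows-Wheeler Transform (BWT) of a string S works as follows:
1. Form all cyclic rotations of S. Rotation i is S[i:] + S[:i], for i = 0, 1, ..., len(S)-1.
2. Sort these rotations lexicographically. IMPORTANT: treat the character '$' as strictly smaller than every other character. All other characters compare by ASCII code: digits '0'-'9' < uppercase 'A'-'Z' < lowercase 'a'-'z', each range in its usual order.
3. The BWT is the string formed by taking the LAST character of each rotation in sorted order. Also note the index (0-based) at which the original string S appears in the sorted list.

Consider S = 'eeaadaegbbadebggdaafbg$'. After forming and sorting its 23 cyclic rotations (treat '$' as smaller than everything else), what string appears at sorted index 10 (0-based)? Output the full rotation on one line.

Answer: bggdaafbg$eeaadaegbbade

Derivation:
All 23 rotations (rotation i = S[i:]+S[:i]):
  rot[0] = eeaadaegbbadebggdaafbg$
  rot[1] = eaadaegbbadebggdaafbg$e
  rot[2] = aadaegbbadebggdaafbg$ee
  rot[3] = adaegbbadebggdaafbg$eea
  rot[4] = daegbbadebggdaafbg$eeaa
  rot[5] = aegbbadebggdaafbg$eeaad
  rot[6] = egbbadebggdaafbg$eeaada
  rot[7] = gbbadebggdaafbg$eeaadae
  rot[8] = bbadebggdaafbg$eeaadaeg
  rot[9] = badebggdaafbg$eeaadaegb
  rot[10] = adebggdaafbg$eeaadaegbb
  rot[11] = debggdaafbg$eeaadaegbba
  rot[12] = ebggdaafbg$eeaadaegbbad
  rot[13] = bggdaafbg$eeaadaegbbade
  rot[14] = ggdaafbg$eeaadaegbbadeb
  rot[15] = gdaafbg$eeaadaegbbadebg
  rot[16] = daafbg$eeaadaegbbadebgg
  rot[17] = aafbg$eeaadaegbbadebggd
  rot[18] = afbg$eeaadaegbbadebggda
  rot[19] = fbg$eeaadaegbbadebggdaa
  rot[20] = bg$eeaadaegbbadebggdaaf
  rot[21] = g$eeaadaegbbadebggdaafb
  rot[22] = $eeaadaegbbadebggdaafbg
Sorted (with $ < everything):
  sorted[0] = $eeaadaegbbadebggdaafbg
  sorted[1] = aadaegbbadebggdaafbg$ee
  sorted[2] = aafbg$eeaadaegbbadebggd
  sorted[3] = adaegbbadebggdaafbg$eea
  sorted[4] = adebggdaafbg$eeaadaegbb
  sorted[5] = aegbbadebggdaafbg$eeaad
  sorted[6] = afbg$eeaadaegbbadebggda
  sorted[7] = badebggdaafbg$eeaadaegb
  sorted[8] = bbadebggdaafbg$eeaadaeg
  sorted[9] = bg$eeaadaegbbadebggdaaf
  sorted[10] = bggdaafbg$eeaadaegbbade
  sorted[11] = daafbg$eeaadaegbbadebgg
  sorted[12] = daegbbadebggdaafbg$eeaa
  sorted[13] = debggdaafbg$eeaadaegbba
  sorted[14] = eaadaegbbadebggdaafbg$e
  sorted[15] = ebggdaafbg$eeaadaegbbad
  sorted[16] = eeaadaegbbadebggdaafbg$
  sorted[17] = egbbadebggdaafbg$eeaada
  sorted[18] = fbg$eeaadaegbbadebggdaa
  sorted[19] = g$eeaadaegbbadebggdaafb
  sorted[20] = gbbadebggdaafbg$eeaadae
  sorted[21] = gdaafbg$eeaadaegbbadebg
  sorted[22] = ggdaafbg$eeaadaegbbadeb
sorted[10] = bggdaafbg$eeaadaegbbade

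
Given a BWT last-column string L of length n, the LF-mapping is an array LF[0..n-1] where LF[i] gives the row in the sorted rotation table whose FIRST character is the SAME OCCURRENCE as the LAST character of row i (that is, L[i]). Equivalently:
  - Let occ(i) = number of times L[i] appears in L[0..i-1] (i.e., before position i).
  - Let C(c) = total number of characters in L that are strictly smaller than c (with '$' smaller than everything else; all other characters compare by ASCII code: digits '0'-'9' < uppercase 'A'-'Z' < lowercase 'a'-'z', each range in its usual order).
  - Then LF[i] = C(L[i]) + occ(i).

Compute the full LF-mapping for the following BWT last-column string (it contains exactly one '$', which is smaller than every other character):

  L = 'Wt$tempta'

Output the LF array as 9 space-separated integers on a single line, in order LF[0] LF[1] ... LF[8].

Char counts: '$':1, 'W':1, 'a':1, 'e':1, 'm':1, 'p':1, 't':3
C (first-col start): C('$')=0, C('W')=1, C('a')=2, C('e')=3, C('m')=4, C('p')=5, C('t')=6
L[0]='W': occ=0, LF[0]=C('W')+0=1+0=1
L[1]='t': occ=0, LF[1]=C('t')+0=6+0=6
L[2]='$': occ=0, LF[2]=C('$')+0=0+0=0
L[3]='t': occ=1, LF[3]=C('t')+1=6+1=7
L[4]='e': occ=0, LF[4]=C('e')+0=3+0=3
L[5]='m': occ=0, LF[5]=C('m')+0=4+0=4
L[6]='p': occ=0, LF[6]=C('p')+0=5+0=5
L[7]='t': occ=2, LF[7]=C('t')+2=6+2=8
L[8]='a': occ=0, LF[8]=C('a')+0=2+0=2

Answer: 1 6 0 7 3 4 5 8 2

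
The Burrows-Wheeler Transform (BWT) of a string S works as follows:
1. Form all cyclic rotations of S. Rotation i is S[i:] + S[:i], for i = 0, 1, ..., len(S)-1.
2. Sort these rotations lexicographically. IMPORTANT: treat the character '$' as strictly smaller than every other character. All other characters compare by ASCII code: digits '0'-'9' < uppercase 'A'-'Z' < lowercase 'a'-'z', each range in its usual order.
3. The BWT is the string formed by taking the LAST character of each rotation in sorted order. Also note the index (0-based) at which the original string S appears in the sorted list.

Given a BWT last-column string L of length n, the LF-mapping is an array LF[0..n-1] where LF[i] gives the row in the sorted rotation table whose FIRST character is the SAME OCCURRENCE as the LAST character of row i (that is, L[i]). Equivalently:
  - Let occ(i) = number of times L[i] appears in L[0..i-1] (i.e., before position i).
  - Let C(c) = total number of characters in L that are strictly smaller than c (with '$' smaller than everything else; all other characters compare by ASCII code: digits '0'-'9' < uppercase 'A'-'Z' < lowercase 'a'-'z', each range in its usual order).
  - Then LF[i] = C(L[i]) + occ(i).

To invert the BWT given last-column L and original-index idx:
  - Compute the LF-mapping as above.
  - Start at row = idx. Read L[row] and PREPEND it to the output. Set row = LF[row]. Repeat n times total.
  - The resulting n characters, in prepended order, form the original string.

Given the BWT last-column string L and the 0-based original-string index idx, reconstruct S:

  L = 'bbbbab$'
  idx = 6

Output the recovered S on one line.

LF mapping: 2 3 4 5 1 6 0
Walk LF starting at row 6, prepending L[row]:
  step 1: row=6, L[6]='$', prepend. Next row=LF[6]=0
  step 2: row=0, L[0]='b', prepend. Next row=LF[0]=2
  step 3: row=2, L[2]='b', prepend. Next row=LF[2]=4
  step 4: row=4, L[4]='a', prepend. Next row=LF[4]=1
  step 5: row=1, L[1]='b', prepend. Next row=LF[1]=3
  step 6: row=3, L[3]='b', prepend. Next row=LF[3]=5
  step 7: row=5, L[5]='b', prepend. Next row=LF[5]=6
Reversed output: bbbabb$

Answer: bbbabb$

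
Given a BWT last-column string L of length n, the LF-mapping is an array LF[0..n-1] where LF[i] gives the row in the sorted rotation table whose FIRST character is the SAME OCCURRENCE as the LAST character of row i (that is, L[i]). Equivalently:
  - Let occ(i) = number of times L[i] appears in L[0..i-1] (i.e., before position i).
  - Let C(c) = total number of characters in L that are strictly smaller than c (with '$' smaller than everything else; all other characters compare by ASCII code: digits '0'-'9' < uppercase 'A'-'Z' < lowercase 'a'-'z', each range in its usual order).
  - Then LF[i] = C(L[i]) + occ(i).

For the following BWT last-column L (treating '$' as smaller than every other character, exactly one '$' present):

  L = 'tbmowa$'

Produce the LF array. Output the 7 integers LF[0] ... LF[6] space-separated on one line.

Answer: 5 2 3 4 6 1 0

Derivation:
Char counts: '$':1, 'a':1, 'b':1, 'm':1, 'o':1, 't':1, 'w':1
C (first-col start): C('$')=0, C('a')=1, C('b')=2, C('m')=3, C('o')=4, C('t')=5, C('w')=6
L[0]='t': occ=0, LF[0]=C('t')+0=5+0=5
L[1]='b': occ=0, LF[1]=C('b')+0=2+0=2
L[2]='m': occ=0, LF[2]=C('m')+0=3+0=3
L[3]='o': occ=0, LF[3]=C('o')+0=4+0=4
L[4]='w': occ=0, LF[4]=C('w')+0=6+0=6
L[5]='a': occ=0, LF[5]=C('a')+0=1+0=1
L[6]='$': occ=0, LF[6]=C('$')+0=0+0=0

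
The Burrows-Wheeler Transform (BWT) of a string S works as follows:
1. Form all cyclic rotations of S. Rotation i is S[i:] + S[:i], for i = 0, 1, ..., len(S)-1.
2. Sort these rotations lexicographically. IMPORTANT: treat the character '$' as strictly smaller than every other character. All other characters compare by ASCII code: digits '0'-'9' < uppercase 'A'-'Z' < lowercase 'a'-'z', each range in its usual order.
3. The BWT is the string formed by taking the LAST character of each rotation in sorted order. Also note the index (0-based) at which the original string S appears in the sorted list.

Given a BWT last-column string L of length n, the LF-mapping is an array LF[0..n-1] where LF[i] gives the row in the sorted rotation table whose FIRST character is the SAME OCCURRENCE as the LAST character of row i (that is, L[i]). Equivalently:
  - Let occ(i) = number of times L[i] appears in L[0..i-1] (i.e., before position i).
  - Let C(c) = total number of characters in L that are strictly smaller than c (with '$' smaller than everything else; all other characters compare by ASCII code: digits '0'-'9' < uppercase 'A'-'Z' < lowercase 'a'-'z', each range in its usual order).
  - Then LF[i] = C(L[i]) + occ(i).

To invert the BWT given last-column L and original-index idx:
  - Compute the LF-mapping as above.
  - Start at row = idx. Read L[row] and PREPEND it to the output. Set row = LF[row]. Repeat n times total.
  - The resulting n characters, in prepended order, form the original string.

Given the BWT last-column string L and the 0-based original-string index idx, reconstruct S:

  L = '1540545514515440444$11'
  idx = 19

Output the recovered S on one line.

Answer: 515445140451544144501$

Derivation:
LF mapping: 3 16 8 1 17 9 18 19 4 10 20 5 21 11 12 2 13 14 15 0 6 7
Walk LF starting at row 19, prepending L[row]:
  step 1: row=19, L[19]='$', prepend. Next row=LF[19]=0
  step 2: row=0, L[0]='1', prepend. Next row=LF[0]=3
  step 3: row=3, L[3]='0', prepend. Next row=LF[3]=1
  step 4: row=1, L[1]='5', prepend. Next row=LF[1]=16
  step 5: row=16, L[16]='4', prepend. Next row=LF[16]=13
  step 6: row=13, L[13]='4', prepend. Next row=LF[13]=11
  step 7: row=11, L[11]='1', prepend. Next row=LF[11]=5
  step 8: row=5, L[5]='4', prepend. Next row=LF[5]=9
  step 9: row=9, L[9]='4', prepend. Next row=LF[9]=10
  step 10: row=10, L[10]='5', prepend. Next row=LF[10]=20
  step 11: row=20, L[20]='1', prepend. Next row=LF[20]=6
  step 12: row=6, L[6]='5', prepend. Next row=LF[6]=18
  step 13: row=18, L[18]='4', prepend. Next row=LF[18]=15
  step 14: row=15, L[15]='0', prepend. Next row=LF[15]=2
  step 15: row=2, L[2]='4', prepend. Next row=LF[2]=8
  step 16: row=8, L[8]='1', prepend. Next row=LF[8]=4
  step 17: row=4, L[4]='5', prepend. Next row=LF[4]=17
  step 18: row=17, L[17]='4', prepend. Next row=LF[17]=14
  step 19: row=14, L[14]='4', prepend. Next row=LF[14]=12
  step 20: row=12, L[12]='5', prepend. Next row=LF[12]=21
  step 21: row=21, L[21]='1', prepend. Next row=LF[21]=7
  step 22: row=7, L[7]='5', prepend. Next row=LF[7]=19
Reversed output: 515445140451544144501$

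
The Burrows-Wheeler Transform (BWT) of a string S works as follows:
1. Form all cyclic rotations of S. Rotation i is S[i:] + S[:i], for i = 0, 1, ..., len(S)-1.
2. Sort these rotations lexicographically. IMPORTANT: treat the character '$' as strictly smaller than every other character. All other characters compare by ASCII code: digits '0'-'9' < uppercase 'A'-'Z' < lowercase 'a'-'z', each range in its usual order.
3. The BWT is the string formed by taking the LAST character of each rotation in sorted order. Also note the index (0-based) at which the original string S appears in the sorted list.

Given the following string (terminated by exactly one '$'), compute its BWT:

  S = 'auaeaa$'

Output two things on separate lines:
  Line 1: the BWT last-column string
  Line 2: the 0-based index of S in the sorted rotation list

All 7 rotations (rotation i = S[i:]+S[:i]):
  rot[0] = auaeaa$
  rot[1] = uaeaa$a
  rot[2] = aeaa$au
  rot[3] = eaa$aua
  rot[4] = aa$auae
  rot[5] = a$auaea
  rot[6] = $auaeaa
Sorted (with $ < everything):
  sorted[0] = $auaeaa  (last char: 'a')
  sorted[1] = a$auaea  (last char: 'a')
  sorted[2] = aa$auae  (last char: 'e')
  sorted[3] = aeaa$au  (last char: 'u')
  sorted[4] = auaeaa$  (last char: '$')
  sorted[5] = eaa$aua  (last char: 'a')
  sorted[6] = uaeaa$a  (last char: 'a')
Last column: aaeu$aa
Original string S is at sorted index 4

Answer: aaeu$aa
4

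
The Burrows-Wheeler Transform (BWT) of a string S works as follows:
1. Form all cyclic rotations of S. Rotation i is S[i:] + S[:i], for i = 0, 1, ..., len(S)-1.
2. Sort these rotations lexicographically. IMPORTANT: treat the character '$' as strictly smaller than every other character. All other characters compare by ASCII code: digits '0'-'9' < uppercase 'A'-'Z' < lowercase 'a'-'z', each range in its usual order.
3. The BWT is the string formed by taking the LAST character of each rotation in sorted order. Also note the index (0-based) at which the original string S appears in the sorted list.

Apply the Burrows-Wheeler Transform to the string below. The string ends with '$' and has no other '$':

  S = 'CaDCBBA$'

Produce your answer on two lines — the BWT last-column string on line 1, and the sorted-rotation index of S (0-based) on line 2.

All 8 rotations (rotation i = S[i:]+S[:i]):
  rot[0] = CaDCBBA$
  rot[1] = aDCBBA$C
  rot[2] = DCBBA$Ca
  rot[3] = CBBA$CaD
  rot[4] = BBA$CaDC
  rot[5] = BA$CaDCB
  rot[6] = A$CaDCBB
  rot[7] = $CaDCBBA
Sorted (with $ < everything):
  sorted[0] = $CaDCBBA  (last char: 'A')
  sorted[1] = A$CaDCBB  (last char: 'B')
  sorted[2] = BA$CaDCB  (last char: 'B')
  sorted[3] = BBA$CaDC  (last char: 'C')
  sorted[4] = CBBA$CaD  (last char: 'D')
  sorted[5] = CaDCBBA$  (last char: '$')
  sorted[6] = DCBBA$Ca  (last char: 'a')
  sorted[7] = aDCBBA$C  (last char: 'C')
Last column: ABBCD$aC
Original string S is at sorted index 5

Answer: ABBCD$aC
5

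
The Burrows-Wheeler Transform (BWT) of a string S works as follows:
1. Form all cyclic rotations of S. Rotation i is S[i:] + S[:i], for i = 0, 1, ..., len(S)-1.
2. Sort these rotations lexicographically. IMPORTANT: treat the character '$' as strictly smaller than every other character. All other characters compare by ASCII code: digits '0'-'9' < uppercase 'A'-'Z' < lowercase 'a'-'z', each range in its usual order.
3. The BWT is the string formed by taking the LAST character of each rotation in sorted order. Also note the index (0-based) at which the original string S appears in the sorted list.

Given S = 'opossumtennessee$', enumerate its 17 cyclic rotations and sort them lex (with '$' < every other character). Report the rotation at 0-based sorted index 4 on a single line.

All 17 rotations (rotation i = S[i:]+S[:i]):
  rot[0] = opossumtennessee$
  rot[1] = possumtennessee$o
  rot[2] = ossumtennessee$op
  rot[3] = ssumtennessee$opo
  rot[4] = sumtennessee$opos
  rot[5] = umtennessee$oposs
  rot[6] = mtennessee$opossu
  rot[7] = tennessee$opossum
  rot[8] = ennessee$opossumt
  rot[9] = nnessee$opossumte
  rot[10] = nessee$opossumten
  rot[11] = essee$opossumtenn
  rot[12] = ssee$opossumtenne
  rot[13] = see$opossumtennes
  rot[14] = ee$opossumtenness
  rot[15] = e$opossumtennesse
  rot[16] = $opossumtennessee
Sorted (with $ < everything):
  sorted[0] = $opossumtennessee
  sorted[1] = e$opossumtennesse
  sorted[2] = ee$opossumtenness
  sorted[3] = ennessee$opossumt
  sorted[4] = essee$opossumtenn
  sorted[5] = mtennessee$opossu
  sorted[6] = nessee$opossumten
  sorted[7] = nnessee$opossumte
  sorted[8] = opossumtennessee$
  sorted[9] = ossumtennessee$op
  sorted[10] = possumtennessee$o
  sorted[11] = see$opossumtennes
  sorted[12] = ssee$opossumtenne
  sorted[13] = ssumtennessee$opo
  sorted[14] = sumtennessee$opos
  sorted[15] = tennessee$opossum
  sorted[16] = umtennessee$oposs
sorted[4] = essee$opossumtenn

Answer: essee$opossumtenn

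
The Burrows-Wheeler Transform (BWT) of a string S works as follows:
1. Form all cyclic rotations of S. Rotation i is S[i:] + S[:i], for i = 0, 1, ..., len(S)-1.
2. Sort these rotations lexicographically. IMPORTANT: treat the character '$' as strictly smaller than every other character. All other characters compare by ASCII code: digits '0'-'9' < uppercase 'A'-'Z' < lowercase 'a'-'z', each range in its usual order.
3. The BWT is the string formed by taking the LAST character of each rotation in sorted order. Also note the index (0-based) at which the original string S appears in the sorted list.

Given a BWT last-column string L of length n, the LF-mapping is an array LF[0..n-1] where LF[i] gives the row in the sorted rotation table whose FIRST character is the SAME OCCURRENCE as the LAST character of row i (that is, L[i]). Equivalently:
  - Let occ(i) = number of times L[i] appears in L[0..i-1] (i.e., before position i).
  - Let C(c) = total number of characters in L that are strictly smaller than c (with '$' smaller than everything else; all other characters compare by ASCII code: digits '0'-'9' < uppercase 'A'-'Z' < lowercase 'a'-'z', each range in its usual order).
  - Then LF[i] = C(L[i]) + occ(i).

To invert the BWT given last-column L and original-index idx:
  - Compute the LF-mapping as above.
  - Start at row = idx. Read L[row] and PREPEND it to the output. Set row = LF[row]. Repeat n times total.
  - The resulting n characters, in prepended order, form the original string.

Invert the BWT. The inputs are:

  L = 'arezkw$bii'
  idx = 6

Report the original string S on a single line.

Answer: kiwizebra$

Derivation:
LF mapping: 1 7 3 9 6 8 0 2 4 5
Walk LF starting at row 6, prepending L[row]:
  step 1: row=6, L[6]='$', prepend. Next row=LF[6]=0
  step 2: row=0, L[0]='a', prepend. Next row=LF[0]=1
  step 3: row=1, L[1]='r', prepend. Next row=LF[1]=7
  step 4: row=7, L[7]='b', prepend. Next row=LF[7]=2
  step 5: row=2, L[2]='e', prepend. Next row=LF[2]=3
  step 6: row=3, L[3]='z', prepend. Next row=LF[3]=9
  step 7: row=9, L[9]='i', prepend. Next row=LF[9]=5
  step 8: row=5, L[5]='w', prepend. Next row=LF[5]=8
  step 9: row=8, L[8]='i', prepend. Next row=LF[8]=4
  step 10: row=4, L[4]='k', prepend. Next row=LF[4]=6
Reversed output: kiwizebra$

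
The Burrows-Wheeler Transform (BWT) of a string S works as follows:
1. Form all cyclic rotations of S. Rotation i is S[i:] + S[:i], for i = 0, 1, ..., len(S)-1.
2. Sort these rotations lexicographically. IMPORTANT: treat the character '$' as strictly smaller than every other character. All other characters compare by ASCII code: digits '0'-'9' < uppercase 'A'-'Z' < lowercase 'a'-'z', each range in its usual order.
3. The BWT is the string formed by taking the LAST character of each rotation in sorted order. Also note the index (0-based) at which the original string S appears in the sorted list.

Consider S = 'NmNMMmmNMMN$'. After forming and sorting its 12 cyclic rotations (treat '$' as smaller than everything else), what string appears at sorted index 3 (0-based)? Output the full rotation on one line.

Answer: MN$NmNMMmmNM

Derivation:
All 12 rotations (rotation i = S[i:]+S[:i]):
  rot[0] = NmNMMmmNMMN$
  rot[1] = mNMMmmNMMN$N
  rot[2] = NMMmmNMMN$Nm
  rot[3] = MMmmNMMN$NmN
  rot[4] = MmmNMMN$NmNM
  rot[5] = mmNMMN$NmNMM
  rot[6] = mNMMN$NmNMMm
  rot[7] = NMMN$NmNMMmm
  rot[8] = MMN$NmNMMmmN
  rot[9] = MN$NmNMMmmNM
  rot[10] = N$NmNMMmmNMM
  rot[11] = $NmNMMmmNMMN
Sorted (with $ < everything):
  sorted[0] = $NmNMMmmNMMN
  sorted[1] = MMN$NmNMMmmN
  sorted[2] = MMmmNMMN$NmN
  sorted[3] = MN$NmNMMmmNM
  sorted[4] = MmmNMMN$NmNM
  sorted[5] = N$NmNMMmmNMM
  sorted[6] = NMMN$NmNMMmm
  sorted[7] = NMMmmNMMN$Nm
  sorted[8] = NmNMMmmNMMN$
  sorted[9] = mNMMN$NmNMMm
  sorted[10] = mNMMmmNMMN$N
  sorted[11] = mmNMMN$NmNMM
sorted[3] = MN$NmNMMmmNM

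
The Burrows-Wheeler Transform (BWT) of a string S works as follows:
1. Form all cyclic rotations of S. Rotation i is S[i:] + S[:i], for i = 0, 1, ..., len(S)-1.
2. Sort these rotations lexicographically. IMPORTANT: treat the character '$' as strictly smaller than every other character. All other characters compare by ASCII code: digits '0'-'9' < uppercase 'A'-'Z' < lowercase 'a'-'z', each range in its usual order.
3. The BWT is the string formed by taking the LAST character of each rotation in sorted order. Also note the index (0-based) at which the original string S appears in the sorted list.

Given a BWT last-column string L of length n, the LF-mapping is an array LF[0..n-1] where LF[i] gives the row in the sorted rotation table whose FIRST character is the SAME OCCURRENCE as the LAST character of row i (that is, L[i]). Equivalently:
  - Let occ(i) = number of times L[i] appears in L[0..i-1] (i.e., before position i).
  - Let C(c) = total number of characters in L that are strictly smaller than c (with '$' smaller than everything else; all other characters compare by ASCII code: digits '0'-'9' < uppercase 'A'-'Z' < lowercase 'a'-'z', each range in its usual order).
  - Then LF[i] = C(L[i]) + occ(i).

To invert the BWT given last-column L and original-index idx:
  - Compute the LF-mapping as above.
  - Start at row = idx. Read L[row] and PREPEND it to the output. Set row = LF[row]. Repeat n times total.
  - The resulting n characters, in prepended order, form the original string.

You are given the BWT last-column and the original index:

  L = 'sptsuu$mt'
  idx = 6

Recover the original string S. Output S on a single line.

Answer: tutpmuss$

Derivation:
LF mapping: 3 2 5 4 7 8 0 1 6
Walk LF starting at row 6, prepending L[row]:
  step 1: row=6, L[6]='$', prepend. Next row=LF[6]=0
  step 2: row=0, L[0]='s', prepend. Next row=LF[0]=3
  step 3: row=3, L[3]='s', prepend. Next row=LF[3]=4
  step 4: row=4, L[4]='u', prepend. Next row=LF[4]=7
  step 5: row=7, L[7]='m', prepend. Next row=LF[7]=1
  step 6: row=1, L[1]='p', prepend. Next row=LF[1]=2
  step 7: row=2, L[2]='t', prepend. Next row=LF[2]=5
  step 8: row=5, L[5]='u', prepend. Next row=LF[5]=8
  step 9: row=8, L[8]='t', prepend. Next row=LF[8]=6
Reversed output: tutpmuss$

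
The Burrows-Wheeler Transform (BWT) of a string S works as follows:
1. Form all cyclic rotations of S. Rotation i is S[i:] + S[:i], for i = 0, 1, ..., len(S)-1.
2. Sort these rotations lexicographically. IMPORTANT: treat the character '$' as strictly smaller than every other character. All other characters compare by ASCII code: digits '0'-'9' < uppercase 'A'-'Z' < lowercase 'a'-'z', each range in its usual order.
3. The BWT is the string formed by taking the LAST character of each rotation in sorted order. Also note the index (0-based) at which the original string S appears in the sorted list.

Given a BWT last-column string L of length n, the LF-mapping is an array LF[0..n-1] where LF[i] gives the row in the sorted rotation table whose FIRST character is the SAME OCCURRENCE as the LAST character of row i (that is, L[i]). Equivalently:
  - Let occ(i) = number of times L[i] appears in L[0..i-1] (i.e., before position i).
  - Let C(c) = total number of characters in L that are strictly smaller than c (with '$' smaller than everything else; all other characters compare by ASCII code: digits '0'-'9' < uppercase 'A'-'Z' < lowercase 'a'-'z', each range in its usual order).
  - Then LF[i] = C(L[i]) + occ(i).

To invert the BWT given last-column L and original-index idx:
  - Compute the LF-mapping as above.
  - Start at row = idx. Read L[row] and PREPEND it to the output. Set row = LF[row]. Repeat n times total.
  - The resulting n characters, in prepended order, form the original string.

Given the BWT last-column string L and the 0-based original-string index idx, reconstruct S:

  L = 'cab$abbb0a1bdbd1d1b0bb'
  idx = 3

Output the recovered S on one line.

LF mapping: 18 6 9 0 7 10 11 12 1 8 3 13 19 14 20 4 21 5 15 2 16 17
Walk LF starting at row 3, prepending L[row]:
  step 1: row=3, L[3]='$', prepend. Next row=LF[3]=0
  step 2: row=0, L[0]='c', prepend. Next row=LF[0]=18
  step 3: row=18, L[18]='b', prepend. Next row=LF[18]=15
  step 4: row=15, L[15]='1', prepend. Next row=LF[15]=4
  step 5: row=4, L[4]='a', prepend. Next row=LF[4]=7
  step 6: row=7, L[7]='b', prepend. Next row=LF[7]=12
  step 7: row=12, L[12]='d', prepend. Next row=LF[12]=19
  step 8: row=19, L[19]='0', prepend. Next row=LF[19]=2
  step 9: row=2, L[2]='b', prepend. Next row=LF[2]=9
  step 10: row=9, L[9]='a', prepend. Next row=LF[9]=8
  step 11: row=8, L[8]='0', prepend. Next row=LF[8]=1
  step 12: row=1, L[1]='a', prepend. Next row=LF[1]=6
  step 13: row=6, L[6]='b', prepend. Next row=LF[6]=11
  step 14: row=11, L[11]='b', prepend. Next row=LF[11]=13
  step 15: row=13, L[13]='b', prepend. Next row=LF[13]=14
  step 16: row=14, L[14]='d', prepend. Next row=LF[14]=20
  step 17: row=20, L[20]='b', prepend. Next row=LF[20]=16
  step 18: row=16, L[16]='d', prepend. Next row=LF[16]=21
  step 19: row=21, L[21]='b', prepend. Next row=LF[21]=17
  step 20: row=17, L[17]='1', prepend. Next row=LF[17]=5
  step 21: row=5, L[5]='b', prepend. Next row=LF[5]=10
  step 22: row=10, L[10]='1', prepend. Next row=LF[10]=3
Reversed output: 1b1bdbdbbba0ab0dba1bc$

Answer: 1b1bdbdbbba0ab0dba1bc$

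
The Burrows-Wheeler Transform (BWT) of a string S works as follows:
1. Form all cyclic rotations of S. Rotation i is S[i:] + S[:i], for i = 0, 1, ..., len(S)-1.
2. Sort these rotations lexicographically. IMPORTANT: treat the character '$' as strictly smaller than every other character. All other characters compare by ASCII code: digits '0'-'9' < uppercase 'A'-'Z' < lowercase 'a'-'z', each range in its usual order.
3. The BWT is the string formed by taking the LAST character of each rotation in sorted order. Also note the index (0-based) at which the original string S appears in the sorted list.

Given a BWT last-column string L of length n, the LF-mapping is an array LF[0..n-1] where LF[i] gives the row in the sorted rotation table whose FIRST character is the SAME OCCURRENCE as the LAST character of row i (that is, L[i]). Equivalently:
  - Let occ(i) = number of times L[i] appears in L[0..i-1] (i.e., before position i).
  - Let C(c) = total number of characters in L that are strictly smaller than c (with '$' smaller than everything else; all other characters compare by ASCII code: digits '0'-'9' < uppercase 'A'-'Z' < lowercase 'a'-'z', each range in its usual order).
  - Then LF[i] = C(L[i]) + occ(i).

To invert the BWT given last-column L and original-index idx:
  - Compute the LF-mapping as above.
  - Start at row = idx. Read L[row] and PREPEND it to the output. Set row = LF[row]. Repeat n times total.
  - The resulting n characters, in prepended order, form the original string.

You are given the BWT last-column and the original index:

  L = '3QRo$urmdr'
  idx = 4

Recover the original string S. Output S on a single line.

Answer: drumroRQ3$

Derivation:
LF mapping: 1 2 3 6 0 9 7 5 4 8
Walk LF starting at row 4, prepending L[row]:
  step 1: row=4, L[4]='$', prepend. Next row=LF[4]=0
  step 2: row=0, L[0]='3', prepend. Next row=LF[0]=1
  step 3: row=1, L[1]='Q', prepend. Next row=LF[1]=2
  step 4: row=2, L[2]='R', prepend. Next row=LF[2]=3
  step 5: row=3, L[3]='o', prepend. Next row=LF[3]=6
  step 6: row=6, L[6]='r', prepend. Next row=LF[6]=7
  step 7: row=7, L[7]='m', prepend. Next row=LF[7]=5
  step 8: row=5, L[5]='u', prepend. Next row=LF[5]=9
  step 9: row=9, L[9]='r', prepend. Next row=LF[9]=8
  step 10: row=8, L[8]='d', prepend. Next row=LF[8]=4
Reversed output: drumroRQ3$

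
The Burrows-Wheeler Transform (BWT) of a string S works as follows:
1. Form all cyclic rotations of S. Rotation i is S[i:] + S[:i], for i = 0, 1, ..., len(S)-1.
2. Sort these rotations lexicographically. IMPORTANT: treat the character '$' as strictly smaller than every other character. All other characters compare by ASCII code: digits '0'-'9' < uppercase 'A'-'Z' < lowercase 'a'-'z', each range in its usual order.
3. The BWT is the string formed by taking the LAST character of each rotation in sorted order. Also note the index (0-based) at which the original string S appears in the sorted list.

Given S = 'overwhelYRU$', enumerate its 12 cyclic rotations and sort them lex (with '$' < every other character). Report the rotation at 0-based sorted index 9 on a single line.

Answer: rwhelYRU$ove

Derivation:
All 12 rotations (rotation i = S[i:]+S[:i]):
  rot[0] = overwhelYRU$
  rot[1] = verwhelYRU$o
  rot[2] = erwhelYRU$ov
  rot[3] = rwhelYRU$ove
  rot[4] = whelYRU$over
  rot[5] = helYRU$overw
  rot[6] = elYRU$overwh
  rot[7] = lYRU$overwhe
  rot[8] = YRU$overwhel
  rot[9] = RU$overwhelY
  rot[10] = U$overwhelYR
  rot[11] = $overwhelYRU
Sorted (with $ < everything):
  sorted[0] = $overwhelYRU
  sorted[1] = RU$overwhelY
  sorted[2] = U$overwhelYR
  sorted[3] = YRU$overwhel
  sorted[4] = elYRU$overwh
  sorted[5] = erwhelYRU$ov
  sorted[6] = helYRU$overw
  sorted[7] = lYRU$overwhe
  sorted[8] = overwhelYRU$
  sorted[9] = rwhelYRU$ove
  sorted[10] = verwhelYRU$o
  sorted[11] = whelYRU$over
sorted[9] = rwhelYRU$ove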